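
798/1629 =266/543 = 0.49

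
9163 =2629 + 6534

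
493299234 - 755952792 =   -  262653558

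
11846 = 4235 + 7611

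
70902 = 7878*9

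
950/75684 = 475/37842 =0.01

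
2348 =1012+1336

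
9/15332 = 9/15332  =  0.00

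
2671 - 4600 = - 1929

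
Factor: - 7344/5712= - 3^2 * 7^ ( - 1 ) = - 9/7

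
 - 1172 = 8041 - 9213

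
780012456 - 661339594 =118672862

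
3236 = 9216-5980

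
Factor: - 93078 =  - 2^1*3^2*5171^1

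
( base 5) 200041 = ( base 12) 3767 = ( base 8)14177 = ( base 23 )bjf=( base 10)6271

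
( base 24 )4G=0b1110000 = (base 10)112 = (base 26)48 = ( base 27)44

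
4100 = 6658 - 2558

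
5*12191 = 60955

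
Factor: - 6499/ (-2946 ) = 2^( - 1)*3^ ( - 1)*67^1*97^1*491^ ( - 1 )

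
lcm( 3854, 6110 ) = 250510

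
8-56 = -48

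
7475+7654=15129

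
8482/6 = 1413 + 2/3 = 1413.67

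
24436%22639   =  1797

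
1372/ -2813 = -1 + 1441/2813 = -0.49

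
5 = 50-45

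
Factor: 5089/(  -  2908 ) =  - 2^(- 2 )*7^1 = - 7/4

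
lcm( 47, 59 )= 2773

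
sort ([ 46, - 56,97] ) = [ - 56,46,97] 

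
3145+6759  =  9904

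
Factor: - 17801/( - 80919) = 3^( - 7 ) * 7^1*37^( - 1)*2543^1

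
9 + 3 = 12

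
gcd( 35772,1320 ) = 132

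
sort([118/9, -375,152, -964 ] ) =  [ - 964, - 375 , 118/9,152 ]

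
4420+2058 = 6478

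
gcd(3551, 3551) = 3551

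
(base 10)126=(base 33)3R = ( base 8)176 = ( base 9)150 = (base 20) 66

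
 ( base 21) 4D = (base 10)97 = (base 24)41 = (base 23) 45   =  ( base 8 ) 141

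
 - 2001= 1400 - 3401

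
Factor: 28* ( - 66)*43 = -79464 = -2^3*3^1*7^1*11^1*43^1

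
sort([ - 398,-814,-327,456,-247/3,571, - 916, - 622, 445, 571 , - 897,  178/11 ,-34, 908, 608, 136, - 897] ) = [ - 916,  -  897, - 897, - 814,- 622, - 398,  -  327,- 247/3, - 34, 178/11, 136, 445, 456,571, 571, 608, 908] 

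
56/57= 56/57=   0.98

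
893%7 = 4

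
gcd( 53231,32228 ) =1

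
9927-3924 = 6003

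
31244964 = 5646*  5534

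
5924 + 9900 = 15824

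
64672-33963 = 30709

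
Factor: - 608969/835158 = - 2^( - 1)*3^(  -  1 )*19^1*109^ (-1)*1277^(  -  1)*32051^1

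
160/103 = 160/103 = 1.55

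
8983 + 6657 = 15640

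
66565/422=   66565/422 =157.74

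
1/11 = 1/11  =  0.09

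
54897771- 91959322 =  -37061551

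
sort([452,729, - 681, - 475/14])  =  [- 681, - 475/14,452 , 729]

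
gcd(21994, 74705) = 1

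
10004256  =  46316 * 216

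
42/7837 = 42/7837 = 0.01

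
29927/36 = 831  +  11/36 = 831.31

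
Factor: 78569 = 78569^1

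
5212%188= 136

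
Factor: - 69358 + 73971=7^1*659^1 = 4613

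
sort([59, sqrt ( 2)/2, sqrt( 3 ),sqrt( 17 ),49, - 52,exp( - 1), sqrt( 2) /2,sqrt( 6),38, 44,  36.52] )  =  [ - 52, exp( - 1),  sqrt( 2 )/2,sqrt( 2)/2,sqrt( 3 ),sqrt(6),sqrt ( 17 ),36.52,38 , 44, 49,59 ]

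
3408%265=228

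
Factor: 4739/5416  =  2^(  -  3)*7^1= 7/8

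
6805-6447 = 358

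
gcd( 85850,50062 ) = 2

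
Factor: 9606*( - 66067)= - 2^1*3^1*1601^1*66067^1=- 634639602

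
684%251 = 182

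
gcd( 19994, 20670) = 26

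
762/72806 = 381/36403 = 0.01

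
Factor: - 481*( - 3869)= 13^1*37^1*  53^1 * 73^1  =  1860989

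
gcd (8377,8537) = 1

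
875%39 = 17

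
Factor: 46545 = 3^1*5^1*29^1*107^1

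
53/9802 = 53/9802 = 0.01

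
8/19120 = 1/2390 = 0.00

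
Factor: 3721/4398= 2^ ( - 1)*3^( - 1 )*61^2*733^( - 1)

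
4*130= 520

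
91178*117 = 10667826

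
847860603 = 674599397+173261206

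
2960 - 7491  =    -  4531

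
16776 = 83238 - 66462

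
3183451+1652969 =4836420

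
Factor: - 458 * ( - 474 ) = 2^2 * 3^1*79^1*229^1 = 217092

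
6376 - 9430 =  - 3054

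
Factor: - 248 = -2^3*31^1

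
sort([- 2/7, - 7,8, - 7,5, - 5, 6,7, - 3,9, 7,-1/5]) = [  -  7,  -  7, - 5, - 3, - 2/7,-1/5,5, 6, 7,7,8,9]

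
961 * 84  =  80724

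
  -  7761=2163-9924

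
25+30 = 55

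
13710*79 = 1083090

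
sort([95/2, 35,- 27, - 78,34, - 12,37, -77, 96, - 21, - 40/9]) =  [ - 78,-77,- 27, - 21, - 12, - 40/9, 34, 35,37, 95/2,96 ] 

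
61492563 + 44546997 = 106039560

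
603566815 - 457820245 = 145746570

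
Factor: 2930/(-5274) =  - 3^(-2)*5^1 =-5/9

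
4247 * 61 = 259067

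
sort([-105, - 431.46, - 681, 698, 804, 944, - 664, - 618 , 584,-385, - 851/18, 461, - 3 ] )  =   [ - 681, - 664, - 618, - 431.46, - 385, - 105, - 851/18,-3, 461, 584, 698,804 , 944]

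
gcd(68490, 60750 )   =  90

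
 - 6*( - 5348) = 32088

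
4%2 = 0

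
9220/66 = 4610/33 = 139.70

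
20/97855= 4/19571 = 0.00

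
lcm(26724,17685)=1202580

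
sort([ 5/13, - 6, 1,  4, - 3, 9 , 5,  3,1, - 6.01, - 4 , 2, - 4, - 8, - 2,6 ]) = [ - 8, - 6.01, - 6, - 4, - 4, - 3, - 2, 5/13,1,1,2,3,4, 5, 6,9]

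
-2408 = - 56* 43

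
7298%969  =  515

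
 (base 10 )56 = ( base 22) 2C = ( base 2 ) 111000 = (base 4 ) 320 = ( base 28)20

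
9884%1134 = 812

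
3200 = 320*10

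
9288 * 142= 1318896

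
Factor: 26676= 2^2*3^3*13^1*19^1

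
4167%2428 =1739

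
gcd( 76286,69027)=7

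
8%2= 0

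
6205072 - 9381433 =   -  3176361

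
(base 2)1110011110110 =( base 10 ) 7414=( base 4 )1303312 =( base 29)8NJ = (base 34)6e2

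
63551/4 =15887  +  3/4= 15887.75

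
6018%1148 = 278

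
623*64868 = 40412764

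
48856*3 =146568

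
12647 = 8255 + 4392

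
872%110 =102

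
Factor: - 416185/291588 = -805/564= - 2^( - 2) * 3^(-1 ) * 5^1*7^1 * 23^1*47^(-1)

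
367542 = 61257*6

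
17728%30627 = 17728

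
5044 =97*52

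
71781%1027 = 918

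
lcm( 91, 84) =1092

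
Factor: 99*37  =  3^2*11^1*37^1 =3663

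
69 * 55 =3795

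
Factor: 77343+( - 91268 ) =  - 5^2*557^1 =-13925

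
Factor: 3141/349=9 = 3^2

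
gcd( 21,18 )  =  3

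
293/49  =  293/49 = 5.98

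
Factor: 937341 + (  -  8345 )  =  2^2*37^1*6277^1 = 928996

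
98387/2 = 98387/2 = 49193.50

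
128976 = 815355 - 686379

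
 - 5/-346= 5/346=0.01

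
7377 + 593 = 7970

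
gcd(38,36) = 2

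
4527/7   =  646 + 5/7 = 646.71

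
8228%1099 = 535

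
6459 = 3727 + 2732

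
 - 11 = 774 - 785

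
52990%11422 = 7302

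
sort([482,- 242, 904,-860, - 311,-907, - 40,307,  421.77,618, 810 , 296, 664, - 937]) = [ - 937, - 907, - 860, -311, - 242, - 40, 296, 307, 421.77, 482,618, 664, 810,904 ] 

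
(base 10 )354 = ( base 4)11202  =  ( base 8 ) 542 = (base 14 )1B4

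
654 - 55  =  599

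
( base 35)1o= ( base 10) 59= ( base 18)35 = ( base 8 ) 73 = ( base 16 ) 3B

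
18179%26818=18179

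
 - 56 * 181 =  - 10136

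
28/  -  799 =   -  28/799  =  - 0.04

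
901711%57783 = 34966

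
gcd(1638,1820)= 182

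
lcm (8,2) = 8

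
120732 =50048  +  70684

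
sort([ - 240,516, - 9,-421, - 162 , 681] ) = [ - 421, - 240,  -  162, - 9, 516,681 ]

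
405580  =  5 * 81116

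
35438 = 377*94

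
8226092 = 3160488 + 5065604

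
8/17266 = 4/8633 = 0.00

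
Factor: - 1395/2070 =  - 31/46= - 2^(  -  1)*23^ (-1)*31^1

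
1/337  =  1/337 = 0.00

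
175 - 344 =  - 169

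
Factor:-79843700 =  - 2^2*5^2*19^1*42023^1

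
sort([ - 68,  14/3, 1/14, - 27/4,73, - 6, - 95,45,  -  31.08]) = [-95, - 68, - 31.08, - 27/4, - 6 , 1/14,14/3,45,73 ]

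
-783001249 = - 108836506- 674164743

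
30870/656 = 15435/328= 47.06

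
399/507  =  133/169 = 0.79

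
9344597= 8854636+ 489961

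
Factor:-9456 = -2^4*3^1*197^1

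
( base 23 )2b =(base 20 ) 2H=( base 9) 63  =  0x39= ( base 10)57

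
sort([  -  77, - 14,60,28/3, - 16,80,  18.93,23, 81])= [-77 ,  -  16, - 14,28/3, 18.93, 23,  60, 80,81]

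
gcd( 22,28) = 2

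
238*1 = 238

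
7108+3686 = 10794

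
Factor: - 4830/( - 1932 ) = 5/2 = 2^ (-1 )  *5^1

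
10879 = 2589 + 8290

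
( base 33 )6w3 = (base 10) 7593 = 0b1110110101001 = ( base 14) 2aa5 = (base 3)101102020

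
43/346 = 43/346 = 0.12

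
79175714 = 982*80627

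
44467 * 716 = 31838372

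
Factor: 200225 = 5^2*8009^1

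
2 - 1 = 1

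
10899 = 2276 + 8623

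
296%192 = 104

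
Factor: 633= 3^1 * 211^1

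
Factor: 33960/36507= 2^3*5^1*43^( - 1 )= 40/43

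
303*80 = 24240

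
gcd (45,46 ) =1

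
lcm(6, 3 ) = 6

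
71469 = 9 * 7941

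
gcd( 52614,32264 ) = 74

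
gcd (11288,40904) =8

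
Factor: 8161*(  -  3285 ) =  - 26808885 = - 3^2*5^1*73^1*8161^1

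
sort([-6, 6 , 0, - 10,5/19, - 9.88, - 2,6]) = [ - 10, -9.88,-6, - 2,0, 5/19 , 6,6] 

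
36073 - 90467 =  - 54394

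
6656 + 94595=101251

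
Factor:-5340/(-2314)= 2^1*3^1*5^1 * 13^( - 1) = 30/13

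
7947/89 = 89 + 26/89 = 89.29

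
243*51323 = 12471489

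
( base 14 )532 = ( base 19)2FH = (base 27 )1AP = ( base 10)1024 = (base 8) 2000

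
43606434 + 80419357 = 124025791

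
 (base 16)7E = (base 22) 5g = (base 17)77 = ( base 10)126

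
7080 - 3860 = 3220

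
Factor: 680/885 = 136/177 = 2^3*3^( - 1 )*17^1*59^( - 1) 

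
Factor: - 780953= - 780953^1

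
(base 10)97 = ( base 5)342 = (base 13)76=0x61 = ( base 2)1100001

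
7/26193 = 7/26193 = 0.00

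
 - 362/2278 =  - 1 + 958/1139 = - 0.16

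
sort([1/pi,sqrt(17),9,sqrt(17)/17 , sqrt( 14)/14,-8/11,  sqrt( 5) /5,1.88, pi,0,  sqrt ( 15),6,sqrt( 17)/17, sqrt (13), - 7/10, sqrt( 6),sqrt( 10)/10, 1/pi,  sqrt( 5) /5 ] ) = [ - 8/11,-7/10,0,sqrt(17 )/17,sqrt( 17 )/17,sqrt(14)/14,sqrt( 10 ) /10, 1/pi, 1/pi , sqrt( 5) /5,sqrt ( 5)/5,1.88,sqrt ( 6),pi,sqrt( 13),sqrt( 15) , sqrt(  17),6,  9] 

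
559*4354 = 2433886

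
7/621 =7/621 = 0.01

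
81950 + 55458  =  137408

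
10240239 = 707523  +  9532716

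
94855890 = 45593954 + 49261936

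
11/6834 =11/6834 = 0.00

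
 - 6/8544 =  - 1 + 1423/1424 = - 0.00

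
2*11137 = 22274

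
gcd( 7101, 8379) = 9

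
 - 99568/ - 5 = 99568/5= 19913.60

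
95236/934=47618/467= 101.97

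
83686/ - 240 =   -  41843/120= - 348.69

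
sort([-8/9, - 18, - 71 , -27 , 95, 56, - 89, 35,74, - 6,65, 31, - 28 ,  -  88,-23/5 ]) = [ - 89,- 88,- 71, - 28, - 27,- 18,-6, - 23/5, - 8/9,31, 35,56,65, 74, 95]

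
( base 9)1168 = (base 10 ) 872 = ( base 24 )1C8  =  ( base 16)368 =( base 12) 608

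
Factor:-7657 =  - 13^1*19^1*31^1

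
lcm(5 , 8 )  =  40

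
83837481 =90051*931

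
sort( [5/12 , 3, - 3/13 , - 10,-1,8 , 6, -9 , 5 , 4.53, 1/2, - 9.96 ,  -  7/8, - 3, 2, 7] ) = [  -  10, - 9.96,- 9, - 3, - 1,-7/8,-3/13, 5/12 , 1/2, 2, 3, 4.53, 5, 6, 7,  8] 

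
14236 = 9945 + 4291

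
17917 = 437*41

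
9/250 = 9/250 = 0.04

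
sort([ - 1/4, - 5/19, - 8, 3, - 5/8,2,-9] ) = [ - 9, - 8, - 5/8, - 5/19, - 1/4, 2,3]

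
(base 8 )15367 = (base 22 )e5h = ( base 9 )10420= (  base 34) 5X1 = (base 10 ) 6903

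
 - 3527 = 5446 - 8973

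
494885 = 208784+286101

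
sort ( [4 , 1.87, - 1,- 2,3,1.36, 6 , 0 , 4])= [ - 2 ,  -  1, 0,1.36,1.87,3,4 , 4, 6]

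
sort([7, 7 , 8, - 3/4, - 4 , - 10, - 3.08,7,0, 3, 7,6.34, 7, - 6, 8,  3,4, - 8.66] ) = [ - 10, - 8.66, - 6 , - 4, - 3.08, - 3/4, 0, 3,3, 4, 6.34,  7,7, 7, 7,7, 8 , 8]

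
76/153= 76/153 = 0.50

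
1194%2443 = 1194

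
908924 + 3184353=4093277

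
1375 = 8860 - 7485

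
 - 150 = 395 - 545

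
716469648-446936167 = 269533481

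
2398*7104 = 17035392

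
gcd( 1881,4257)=99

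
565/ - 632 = -1  +  67/632 =- 0.89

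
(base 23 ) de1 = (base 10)7200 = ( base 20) i00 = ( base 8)16040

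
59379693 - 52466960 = 6912733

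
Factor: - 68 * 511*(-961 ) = 33392828= 2^2*7^1*17^1*31^2 * 73^1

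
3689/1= 3689 = 3689.00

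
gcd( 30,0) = 30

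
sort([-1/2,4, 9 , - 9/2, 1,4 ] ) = [ - 9/2, - 1/2,1,4,4,9 ] 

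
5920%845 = 5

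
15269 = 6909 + 8360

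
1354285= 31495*43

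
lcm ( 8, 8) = 8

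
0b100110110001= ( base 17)89g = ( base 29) 2rg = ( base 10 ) 2481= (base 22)52h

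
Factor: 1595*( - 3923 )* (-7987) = 5^1*7^2*11^1*29^1*163^1 *3923^1 = 49976136595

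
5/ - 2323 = - 1 + 2318/2323 = - 0.00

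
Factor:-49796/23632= -59/28 = -2^(-2 )*7^( - 1)*59^1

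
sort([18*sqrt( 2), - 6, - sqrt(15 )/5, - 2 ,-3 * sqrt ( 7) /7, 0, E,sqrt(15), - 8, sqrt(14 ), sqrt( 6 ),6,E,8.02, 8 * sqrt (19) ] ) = [-8 , - 6, - 2, - 3*sqrt (7 )/7, - sqrt (15 ) /5, 0, sqrt(6 ), E,E,sqrt(14), sqrt(15), 6, 8.02 , 18 * sqrt(2 ),8 * sqrt(19 )]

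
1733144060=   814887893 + 918256167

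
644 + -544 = 100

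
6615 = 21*315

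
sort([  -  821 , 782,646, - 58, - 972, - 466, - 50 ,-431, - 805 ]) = [ - 972, - 821, -805 , - 466, - 431, - 58,  -  50 , 646,  782 ] 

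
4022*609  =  2449398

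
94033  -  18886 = 75147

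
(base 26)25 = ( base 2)111001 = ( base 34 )1N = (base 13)45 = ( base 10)57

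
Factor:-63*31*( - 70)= 136710=2^1*3^2*5^1 *7^2*31^1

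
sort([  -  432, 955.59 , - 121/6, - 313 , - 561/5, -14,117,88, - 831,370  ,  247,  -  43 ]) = [ - 831,-432, - 313, - 561/5, - 43, - 121/6, - 14 , 88, 117, 247,  370,955.59]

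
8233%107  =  101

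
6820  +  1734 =8554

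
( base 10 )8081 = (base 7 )32363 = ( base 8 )17621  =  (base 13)38a8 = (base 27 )b28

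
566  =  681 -115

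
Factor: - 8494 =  - 2^1 *31^1*137^1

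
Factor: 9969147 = 3^2*  449^1*2467^1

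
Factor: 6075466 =2^1*59^1*51487^1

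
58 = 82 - 24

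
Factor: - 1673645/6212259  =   - 3^( - 2 )*5^1*17^ (-1 )*19^(  -  1)*89^1*2137^(-1)*3761^1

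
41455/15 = 8291/3 = 2763.67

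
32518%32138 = 380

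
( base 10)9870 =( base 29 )BLA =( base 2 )10011010001110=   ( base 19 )1869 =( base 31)a8c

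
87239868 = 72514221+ 14725647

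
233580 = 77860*3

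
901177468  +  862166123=1763343591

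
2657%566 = 393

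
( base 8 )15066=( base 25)aia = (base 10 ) 6710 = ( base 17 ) 163C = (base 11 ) 5050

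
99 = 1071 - 972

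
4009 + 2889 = 6898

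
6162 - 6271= - 109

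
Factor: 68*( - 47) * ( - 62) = 2^3*17^1 * 31^1 * 47^1 = 198152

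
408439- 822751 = -414312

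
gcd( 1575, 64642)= 1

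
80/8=10 =10.00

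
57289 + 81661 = 138950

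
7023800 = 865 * 8120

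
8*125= 1000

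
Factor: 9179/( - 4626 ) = -2^(-1)*3^(- 2) * 67^1*137^1*257^(-1 )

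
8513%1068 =1037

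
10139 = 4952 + 5187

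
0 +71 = 71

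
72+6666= 6738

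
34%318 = 34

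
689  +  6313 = 7002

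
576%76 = 44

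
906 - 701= 205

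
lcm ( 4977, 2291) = 144333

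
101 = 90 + 11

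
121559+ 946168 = 1067727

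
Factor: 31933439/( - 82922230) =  - 2^( - 1 )* 5^( - 1)* 61^1*  353^1*1097^( - 1 ) * 1483^1*7559^(-1) 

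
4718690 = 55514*85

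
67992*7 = 475944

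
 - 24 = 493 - 517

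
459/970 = 459/970=0.47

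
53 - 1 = 52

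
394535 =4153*95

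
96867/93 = 32289/31= 1041.58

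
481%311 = 170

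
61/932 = 61/932 =0.07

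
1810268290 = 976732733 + 833535557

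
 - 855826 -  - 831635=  - 24191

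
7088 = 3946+3142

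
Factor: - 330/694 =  - 165/347  =  - 3^1*5^1*11^1*347^( - 1 ) 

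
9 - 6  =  3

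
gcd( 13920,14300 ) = 20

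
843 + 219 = 1062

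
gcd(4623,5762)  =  67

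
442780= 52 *8515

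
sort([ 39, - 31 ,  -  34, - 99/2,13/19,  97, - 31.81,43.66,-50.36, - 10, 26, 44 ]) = [ -50.36, - 99/2, - 34, - 31.81, - 31, - 10 , 13/19, 26, 39 , 43.66,  44, 97 ]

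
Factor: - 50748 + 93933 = 3^1*5^1*2879^1 =43185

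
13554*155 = 2100870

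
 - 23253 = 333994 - 357247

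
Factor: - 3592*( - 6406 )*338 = 7777498976 = 2^5 * 13^2*449^1*3203^1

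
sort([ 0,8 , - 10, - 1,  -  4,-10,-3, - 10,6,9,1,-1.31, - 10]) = [ - 10, -10,-10,-10, - 4, - 3, -1.31, - 1,0,1, 6,8,9 ]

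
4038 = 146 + 3892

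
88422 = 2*44211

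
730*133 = 97090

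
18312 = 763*24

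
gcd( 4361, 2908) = 1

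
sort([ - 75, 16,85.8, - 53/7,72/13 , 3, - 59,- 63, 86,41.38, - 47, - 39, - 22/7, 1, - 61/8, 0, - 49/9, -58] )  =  [ - 75, - 63,-59,  -  58, - 47, -39,-61/8, - 53/7, - 49/9,-22/7,0, 1,  3,  72/13,16,41.38,85.8, 86 ] 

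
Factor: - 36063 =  - 3^2*  4007^1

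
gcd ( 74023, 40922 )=79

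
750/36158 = 375/18079 = 0.02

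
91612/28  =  3271+6/7 = 3271.86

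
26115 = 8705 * 3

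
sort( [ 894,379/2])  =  [379/2,894] 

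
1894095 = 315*6013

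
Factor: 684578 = 2^1*101^1*3389^1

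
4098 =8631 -4533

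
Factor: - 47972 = -2^2*67^1*179^1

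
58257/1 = 58257 = 58257.00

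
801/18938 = 801/18938=0.04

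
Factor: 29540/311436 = 35/369 = 3^( - 2 ) * 5^1*7^1*41^( - 1)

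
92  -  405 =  - 313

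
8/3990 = 4/1995=0.00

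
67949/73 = 67949/73 = 930.81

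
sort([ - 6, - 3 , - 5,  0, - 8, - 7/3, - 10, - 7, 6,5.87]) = [-10, - 8, - 7,-6, - 5, - 3, - 7/3, 0 , 5.87,6]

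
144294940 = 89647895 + 54647045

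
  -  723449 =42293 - 765742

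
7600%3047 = 1506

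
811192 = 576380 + 234812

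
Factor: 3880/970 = 4= 2^2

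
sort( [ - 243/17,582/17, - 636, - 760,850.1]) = [ - 760, - 636, - 243/17, 582/17,850.1 ]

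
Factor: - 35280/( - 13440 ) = 21/8 = 2^(-3)*3^1*7^1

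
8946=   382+8564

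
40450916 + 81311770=121762686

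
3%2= 1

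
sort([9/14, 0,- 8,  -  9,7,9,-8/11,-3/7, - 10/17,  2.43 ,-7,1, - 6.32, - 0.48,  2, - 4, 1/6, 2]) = [ - 9, -8,-7, - 6.32,-4, - 8/11, - 10/17,-0.48 , - 3/7,0, 1/6,9/14,1,2, 2,  2.43,  7,9]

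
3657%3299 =358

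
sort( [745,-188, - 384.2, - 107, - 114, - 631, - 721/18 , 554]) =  [ - 631, - 384.2, - 188,  -  114, - 107,-721/18, 554,  745 ]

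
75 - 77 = -2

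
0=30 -30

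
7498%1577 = 1190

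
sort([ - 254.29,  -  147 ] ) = [ - 254.29, - 147 ] 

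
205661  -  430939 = - 225278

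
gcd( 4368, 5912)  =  8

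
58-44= 14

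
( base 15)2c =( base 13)33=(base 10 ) 42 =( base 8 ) 52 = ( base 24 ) 1i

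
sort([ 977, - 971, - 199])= [ - 971 , - 199, 977] 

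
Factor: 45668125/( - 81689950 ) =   -  1826725/3267598 = - 2^ ( - 1 )*5^2*79^( - 1)*89^1*821^1 * 20681^( - 1)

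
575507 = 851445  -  275938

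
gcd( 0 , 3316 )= 3316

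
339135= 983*345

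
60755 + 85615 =146370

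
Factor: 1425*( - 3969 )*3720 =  - 2^3 * 3^6 * 5^3 * 7^2*19^1* 31^1 = - 21039669000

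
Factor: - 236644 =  - 2^2*67^1*883^1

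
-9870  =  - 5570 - 4300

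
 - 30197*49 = -1479653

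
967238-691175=276063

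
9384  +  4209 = 13593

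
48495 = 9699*5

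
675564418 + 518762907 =1194327325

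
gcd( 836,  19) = 19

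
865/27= 32 + 1/27 = 32.04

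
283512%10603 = 7834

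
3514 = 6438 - 2924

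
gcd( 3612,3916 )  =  4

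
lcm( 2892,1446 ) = 2892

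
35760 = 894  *40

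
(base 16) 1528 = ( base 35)4eq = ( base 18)gcg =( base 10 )5416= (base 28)6pc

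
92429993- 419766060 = - 327336067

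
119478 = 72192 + 47286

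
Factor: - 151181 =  - 17^1 * 8893^1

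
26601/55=26601/55 = 483.65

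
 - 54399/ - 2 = 54399/2= 27199.50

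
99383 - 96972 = 2411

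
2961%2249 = 712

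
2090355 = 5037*415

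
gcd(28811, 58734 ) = 1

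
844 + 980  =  1824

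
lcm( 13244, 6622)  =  13244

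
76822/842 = 91 + 100/421 = 91.24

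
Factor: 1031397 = 3^1 * 343799^1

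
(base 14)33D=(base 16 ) 283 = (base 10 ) 643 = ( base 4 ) 22003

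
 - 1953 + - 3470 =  - 5423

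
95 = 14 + 81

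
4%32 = 4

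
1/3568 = 1/3568 = 0.00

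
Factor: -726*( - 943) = 684618=   2^1*3^1*11^2*23^1*41^1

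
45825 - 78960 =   -  33135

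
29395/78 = 376+67/78 = 376.86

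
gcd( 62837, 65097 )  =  1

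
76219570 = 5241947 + 70977623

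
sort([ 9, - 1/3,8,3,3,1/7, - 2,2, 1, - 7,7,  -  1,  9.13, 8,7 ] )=[ - 7, - 2, - 1,  -  1/3 , 1/7,1,2,3,3,7,7,8, 8, 9,9.13]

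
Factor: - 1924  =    -  2^2*13^1*37^1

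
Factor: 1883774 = 2^1*19^1*89^1 *557^1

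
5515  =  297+5218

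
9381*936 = 8780616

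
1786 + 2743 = 4529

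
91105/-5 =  - 18221 + 0/1  =  - 18221.00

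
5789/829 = 5789/829 = 6.98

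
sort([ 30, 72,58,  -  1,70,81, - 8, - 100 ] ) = [ - 100,- 8, - 1,30,58,70,72,81] 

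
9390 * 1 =9390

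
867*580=502860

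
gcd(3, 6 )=3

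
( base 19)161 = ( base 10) 476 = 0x1DC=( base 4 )13130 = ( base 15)21B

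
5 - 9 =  - 4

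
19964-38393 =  - 18429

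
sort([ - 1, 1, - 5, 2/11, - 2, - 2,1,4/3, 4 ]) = [-5 , - 2, - 2, - 1 , 2/11, 1, 1,4/3,4] 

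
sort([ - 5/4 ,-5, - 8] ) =[ - 8,-5,-5/4] 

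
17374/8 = 2171 + 3/4= 2171.75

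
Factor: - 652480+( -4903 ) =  -657383^1 = -657383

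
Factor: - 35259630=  - 2^1*3^1*5^1*7^1*19^1*8837^1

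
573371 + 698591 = 1271962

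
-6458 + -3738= - 10196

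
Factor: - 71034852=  - 2^2*3^1*7^1*845653^1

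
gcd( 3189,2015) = 1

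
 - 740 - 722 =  - 1462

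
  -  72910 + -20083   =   - 92993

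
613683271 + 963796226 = 1577479497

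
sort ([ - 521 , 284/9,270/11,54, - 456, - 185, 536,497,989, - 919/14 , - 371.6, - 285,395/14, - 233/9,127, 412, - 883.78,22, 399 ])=[ - 883.78, - 521, - 456,-371.6, - 285, - 185, - 919/14, - 233/9,22, 270/11,395/14  ,  284/9,54,127,  399,412,497, 536, 989]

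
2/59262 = 1/29631 =0.00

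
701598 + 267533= 969131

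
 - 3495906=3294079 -6789985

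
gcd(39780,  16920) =180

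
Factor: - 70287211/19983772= - 2^ ( - 2 ) * 17^( - 2)*59^( -1 )*293^( -1 )*929^1*75659^1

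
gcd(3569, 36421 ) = 43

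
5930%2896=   138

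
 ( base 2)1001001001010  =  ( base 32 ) 4IA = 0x124A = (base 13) 2192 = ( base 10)4682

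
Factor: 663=3^1* 13^1 * 17^1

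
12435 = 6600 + 5835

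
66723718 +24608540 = 91332258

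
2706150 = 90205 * 30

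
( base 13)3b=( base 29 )1l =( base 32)1I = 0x32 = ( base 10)50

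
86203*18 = 1551654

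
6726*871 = 5858346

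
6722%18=8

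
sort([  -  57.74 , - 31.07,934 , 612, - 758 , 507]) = [ - 758, - 57.74, - 31.07,  507,612,934 ]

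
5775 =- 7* ( -825 )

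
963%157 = 21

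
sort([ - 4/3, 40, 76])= [ - 4/3, 40, 76] 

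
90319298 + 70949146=161268444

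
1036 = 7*148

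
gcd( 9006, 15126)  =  6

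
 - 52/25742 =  - 1 + 12845/12871 = - 0.00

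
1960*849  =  1664040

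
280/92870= 28/9287 =0.00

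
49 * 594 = 29106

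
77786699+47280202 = 125066901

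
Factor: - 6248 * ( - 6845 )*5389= 2^3*5^1*11^1 *17^1*37^2*71^1*317^1  =  230474380840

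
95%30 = 5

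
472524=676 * 699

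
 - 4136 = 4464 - 8600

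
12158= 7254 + 4904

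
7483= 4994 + 2489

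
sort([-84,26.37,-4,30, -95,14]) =[-95, - 84,  -  4, 14,26.37,30]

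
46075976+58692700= 104768676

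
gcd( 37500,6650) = 50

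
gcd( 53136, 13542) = 6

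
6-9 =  - 3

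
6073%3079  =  2994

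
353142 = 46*7677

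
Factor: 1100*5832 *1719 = 11027728800=   2^5* 3^8*5^2*11^1*191^1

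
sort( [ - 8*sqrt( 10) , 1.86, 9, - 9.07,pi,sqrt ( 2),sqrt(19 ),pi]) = [  -  8*sqrt( 10) , - 9.07, sqrt(2),1.86,pi,pi, sqrt( 19 ), 9] 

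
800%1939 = 800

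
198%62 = 12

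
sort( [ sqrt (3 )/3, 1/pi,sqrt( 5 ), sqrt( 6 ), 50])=[1/pi,sqrt (3 ) /3,sqrt( 5),sqrt( 6 ),50]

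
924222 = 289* 3198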